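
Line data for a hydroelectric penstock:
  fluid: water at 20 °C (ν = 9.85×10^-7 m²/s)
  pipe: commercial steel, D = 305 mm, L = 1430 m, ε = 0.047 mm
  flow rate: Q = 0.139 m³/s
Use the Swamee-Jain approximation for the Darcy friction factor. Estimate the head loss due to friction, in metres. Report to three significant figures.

V = 4Q/(πD²) = 4·0.139/(π·0.305²) = 1.903 m/s
Re = VD/ν = 1.903·0.305/9.85×10^-7 = 5.89×10^5 → turbulent
ε/D = 0.047/305 = 1.54×10^-4
Swamee-Jain: f = 0.01483
h_f = f(L/D)V²/(2g) = 0.01483·(1430/0.305)·1.903²/(2·9.81) = 12.83 m

h_f ≈ 12.8 m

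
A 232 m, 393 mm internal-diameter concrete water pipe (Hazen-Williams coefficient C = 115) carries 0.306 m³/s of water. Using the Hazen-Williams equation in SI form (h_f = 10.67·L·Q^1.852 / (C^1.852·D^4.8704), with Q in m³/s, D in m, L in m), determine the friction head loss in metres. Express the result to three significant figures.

h_f ≈ 3.98 m

h_f = 10.67·232·0.306^1.852 / (115^1.852·0.393^4.8704) = 3.984 m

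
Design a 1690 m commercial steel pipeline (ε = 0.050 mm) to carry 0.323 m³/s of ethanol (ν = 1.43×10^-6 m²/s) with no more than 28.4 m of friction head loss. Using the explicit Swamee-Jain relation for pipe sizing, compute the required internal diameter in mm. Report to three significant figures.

D ≈ 378 mm

Swamee-Jain (Type III): D = 0.66·[ε^1.25·(LQ²/(gh_f))^4.75 + ν·Q^9.4·(L/(gh_f))^5.2]^0.04
LQ²/(gh_f) = 0.6329; L/(gh_f) = 6.066
Term 1 = ε^1.25·(…)^4.75 = 4.79×10^-7; Term 2 = ν·Q^9.4·(…)^5.2 = 4.10×10^-7
D = 0.66·(4.79×10^-7 + 4.10×10^-7)^0.04 = 0.3780 m = 378 mm
Check: V = 2.88 m/s, Re = 7.61×10^5, f = 0.01426, h_f = 26.9 m ≈ 28.4 m ✓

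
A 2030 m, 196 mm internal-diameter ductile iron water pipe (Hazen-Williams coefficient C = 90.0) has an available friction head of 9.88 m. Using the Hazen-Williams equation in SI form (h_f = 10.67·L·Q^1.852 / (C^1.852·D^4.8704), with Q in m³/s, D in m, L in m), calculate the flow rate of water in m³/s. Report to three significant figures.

Q ≈ 0.0195 m³/s

Rearranging: Q = [h_f·C^1.852·D^4.8704 / (10.67·L)]^(1/1.852)
Q = [9.88·90.0^1.852·0.196^4.8704 / (10.67·2030)]^0.540 = 0.01946 m³/s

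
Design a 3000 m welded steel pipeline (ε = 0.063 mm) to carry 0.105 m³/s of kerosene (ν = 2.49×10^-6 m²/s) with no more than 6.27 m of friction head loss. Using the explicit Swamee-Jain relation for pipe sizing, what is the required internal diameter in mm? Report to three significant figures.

Swamee-Jain (Type III): D = 0.66·[ε^1.25·(LQ²/(gh_f))^4.75 + ν·Q^9.4·(L/(gh_f))^5.2]^0.04
LQ²/(gh_f) = 0.5377; L/(gh_f) = 48.77
Term 1 = ε^1.25·(…)^4.75 = 2.95×10^-7; Term 2 = ν·Q^9.4·(…)^5.2 = 9.42×10^-7
D = 0.66·(2.95×10^-7 + 9.42×10^-7)^0.04 = 0.3830 m = 383 mm
Check: V = 0.911 m/s, Re = 1.40×10^5, f = 0.01779, h_f = 5.90 m ≈ 6.27 m ✓

D ≈ 383 mm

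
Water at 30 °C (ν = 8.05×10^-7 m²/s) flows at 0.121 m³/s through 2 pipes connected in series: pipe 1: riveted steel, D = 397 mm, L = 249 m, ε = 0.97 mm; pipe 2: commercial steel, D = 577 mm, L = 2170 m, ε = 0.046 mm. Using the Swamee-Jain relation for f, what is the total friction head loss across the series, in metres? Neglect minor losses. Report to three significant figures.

Pipe 1: V = 0.9775 m/s, Re = 4.82×10^5, ε/D = 0.00244, f = 0.02516, h_1 = f(L/D)V²/2g = 0.7685 m
Pipe 2: V = 0.4627 m/s, Re = 3.32×10^5, ε/D = 7.97×10^-5, f = 0.01502, h_2 = f(L/D)V²/2g = 0.6165 m
Series → Q common, losses add: H = Σh = 1.385 m

H ≈ 1.39 m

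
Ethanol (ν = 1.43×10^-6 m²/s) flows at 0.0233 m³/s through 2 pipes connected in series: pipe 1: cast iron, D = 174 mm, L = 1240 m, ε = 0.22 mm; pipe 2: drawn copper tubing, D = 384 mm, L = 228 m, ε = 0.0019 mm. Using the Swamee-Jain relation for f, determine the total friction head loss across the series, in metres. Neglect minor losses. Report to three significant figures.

Pipe 1: V = 0.9799 m/s, Re = 1.19×10^5, ε/D = 0.00126, f = 0.02290, h_1 = f(L/D)V²/2g = 7.987 m
Pipe 2: V = 0.2012 m/s, Re = 5.40×10^4, ε/D = 4.95×10^-6, f = 0.02042, h_2 = f(L/D)V²/2g = 0.02502 m
Series → Q common, losses add: H = Σh = 8.012 m

H ≈ 8.01 m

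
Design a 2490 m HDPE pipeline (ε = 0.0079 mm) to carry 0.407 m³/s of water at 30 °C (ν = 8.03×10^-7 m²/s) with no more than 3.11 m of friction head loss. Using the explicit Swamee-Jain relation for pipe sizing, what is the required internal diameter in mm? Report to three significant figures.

D ≈ 673 mm

Swamee-Jain (Type III): D = 0.66·[ε^1.25·(LQ²/(gh_f))^4.75 + ν·Q^9.4·(L/(gh_f))^5.2]^0.04
LQ²/(gh_f) = 13.52; L/(gh_f) = 81.61
Term 1 = ε^1.25·(…)^4.75 = 0.0986; Term 2 = ν·Q^9.4·(…)^5.2 = 1.50
D = 0.66·(0.0986 + 1.50)^0.04 = 0.6725 m = 673 mm
Check: V = 1.15 m/s, Re = 9.60×10^5, f = 0.01197, h_f = 2.97 m ≈ 3.11 m ✓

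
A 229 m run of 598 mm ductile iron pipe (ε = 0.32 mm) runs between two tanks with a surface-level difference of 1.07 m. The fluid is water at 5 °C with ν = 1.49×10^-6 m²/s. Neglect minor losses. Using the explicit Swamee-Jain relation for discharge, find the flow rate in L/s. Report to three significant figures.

Swamee-Jain (Type II): Q = -0.965·√(gD⁵h_f/L)·ln[ε/(3.7D) + √(3.17ν²L/(gD³h_f))]
√(gD⁵h_f/L) = √(9.81·0.598⁵·1.07/229) = 0.05921
ε/(3.7D) = 1.45×10^-4; √(3.17ν²L/(gD³h_f)) = 2.68×10^-5
Q = -0.965·0.05921·ln(1.714×10^-4) = 0.4954 m³/s
Check: V = 1.76 m/s, Re = 7.08×10^5, f = 0.01773, h_f = 1.08 m ≈ 1.07 m ✓

Q ≈ 495 L/s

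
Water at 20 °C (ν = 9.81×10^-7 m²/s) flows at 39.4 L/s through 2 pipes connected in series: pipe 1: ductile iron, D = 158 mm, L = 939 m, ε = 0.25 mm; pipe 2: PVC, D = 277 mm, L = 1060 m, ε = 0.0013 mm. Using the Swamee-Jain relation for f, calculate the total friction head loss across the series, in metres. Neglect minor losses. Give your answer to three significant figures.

Pipe 1: V = 2.010 m/s, Re = 3.24×10^5, ε/D = 0.00158, f = 0.02283, h_1 = f(L/D)V²/2g = 27.93 m
Pipe 2: V = 0.6538 m/s, Re = 1.85×10^5, ε/D = 4.69×10^-6, f = 0.01582, h_2 = f(L/D)V²/2g = 1.319 m
Series → Q common, losses add: H = Σh = 29.24 m

H ≈ 29.2 m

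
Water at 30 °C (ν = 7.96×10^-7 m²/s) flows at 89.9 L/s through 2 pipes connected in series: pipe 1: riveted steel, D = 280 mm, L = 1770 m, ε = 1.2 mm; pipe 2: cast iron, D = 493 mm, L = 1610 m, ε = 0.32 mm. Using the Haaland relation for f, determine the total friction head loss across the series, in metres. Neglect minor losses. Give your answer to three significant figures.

H ≈ 20.8 m

Pipe 1: V = 1.460 m/s, Re = 5.14×10^5, ε/D = 0.00429, f = 0.02924, h_1 = f(L/D)V²/2g = 20.08 m
Pipe 2: V = 0.4710 m/s, Re = 2.92×10^5, ε/D = 6.49×10^-4, f = 0.01892, h_2 = f(L/D)V²/2g = 0.6985 m
Series → Q common, losses add: H = Σh = 20.78 m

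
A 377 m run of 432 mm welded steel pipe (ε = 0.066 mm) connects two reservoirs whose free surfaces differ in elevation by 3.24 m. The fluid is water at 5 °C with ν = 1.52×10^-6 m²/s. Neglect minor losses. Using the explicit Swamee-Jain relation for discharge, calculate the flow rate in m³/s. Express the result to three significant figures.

Q ≈ 0.327 m³/s

Swamee-Jain (Type II): Q = -0.965·√(gD⁵h_f/L)·ln[ε/(3.7D) + √(3.17ν²L/(gD³h_f))]
√(gD⁵h_f/L) = √(9.81·0.432⁵·3.24/377) = 0.03562
ε/(3.7D) = 4.13×10^-5; √(3.17ν²L/(gD³h_f)) = 3.28×10^-5
Q = -0.965·0.03562·ln(7.412×10^-5) = 0.3268 m³/s
Check: V = 2.23 m/s, Re = 6.34×10^5, f = 0.01472, h_f = 3.26 m ≈ 3.24 m ✓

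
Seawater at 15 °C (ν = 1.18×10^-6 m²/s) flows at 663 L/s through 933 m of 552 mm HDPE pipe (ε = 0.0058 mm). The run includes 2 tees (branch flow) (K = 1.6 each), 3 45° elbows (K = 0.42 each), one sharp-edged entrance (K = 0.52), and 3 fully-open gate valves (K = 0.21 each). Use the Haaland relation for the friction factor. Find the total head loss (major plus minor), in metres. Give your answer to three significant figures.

H_L ≈ 9.68 m

V = 4Q/(πD²) = 2.770 m/s; V²/2g = 0.3912 m
Re = 1.30×10^6, ε/D = 1.05×10^-5 → f = 0.01133 (Haaland)
Major: h_f = f(L/D)·V²/2g = 0.01133·1690·0.3912 = 7.488 m
Minor: ΣK = 5.61; h_m = ΣK·V²/2g = 2.195 m
Total H_L = 7.488 + 2.195 = 9.683 m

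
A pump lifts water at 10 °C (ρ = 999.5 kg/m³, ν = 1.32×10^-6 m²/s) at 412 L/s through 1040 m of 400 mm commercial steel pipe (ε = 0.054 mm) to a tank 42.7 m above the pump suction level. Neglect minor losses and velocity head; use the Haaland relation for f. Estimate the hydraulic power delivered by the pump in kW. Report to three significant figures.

V = 4Q/(πD²) = 3.279 m/s; Re = 9.94×10^5; ε/D = 1.35×10^-4; f = 0.01382
h_f = f(L/D)V²/2g = 19.69 m
Total head H = z + h_f = 42.7 + 19.69 = 62.39 m
P_hyd = ρgQH = 999.5·9.81·0.412·62.39 = 252.0 kW

P_hyd ≈ 252 kW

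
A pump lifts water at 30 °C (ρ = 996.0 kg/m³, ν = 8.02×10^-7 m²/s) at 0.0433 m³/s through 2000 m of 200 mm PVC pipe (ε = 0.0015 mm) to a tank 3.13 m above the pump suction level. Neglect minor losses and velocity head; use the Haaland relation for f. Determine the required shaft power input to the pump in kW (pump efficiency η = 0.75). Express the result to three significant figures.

V = 4Q/(πD²) = 1.378 m/s; Re = 3.44×10^5; ε/D = 7.50×10^-6; f = 0.01405
h_f = f(L/D)V²/2g = 13.60 m
Total head H = z + h_f = 3.13 + 13.60 = 16.73 m
P_hyd = ρgQH = 996.0·9.81·0.0433·16.73 = 7.079 kW
P_shaft = P_hyd/η = 7.079/0.75 = 9.439 kW

P_shaft ≈ 9.44 kW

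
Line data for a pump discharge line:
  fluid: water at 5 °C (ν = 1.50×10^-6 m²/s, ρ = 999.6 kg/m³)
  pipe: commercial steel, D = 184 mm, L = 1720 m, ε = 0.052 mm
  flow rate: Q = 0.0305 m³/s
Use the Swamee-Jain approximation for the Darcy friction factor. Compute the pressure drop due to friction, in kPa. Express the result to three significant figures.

V = 4Q/(πD²) = 4·0.0305/(π·0.184²) = 1.147 m/s
Re = VD/ν = 1.147·0.184/1.50×10^-6 = 1.41×10^5 → turbulent
ε/D = 0.052/184 = 2.83×10^-4
Swamee-Jain: f = 0.01848
h_f = f(L/D)V²/(2g) = 0.01848·(1720/0.184)·1.147²/(2·9.81) = 11.58 m
Δp = ρg·h_f = 999.6·9.81·11.58 = 113.6 kPa

Δp ≈ 114 kPa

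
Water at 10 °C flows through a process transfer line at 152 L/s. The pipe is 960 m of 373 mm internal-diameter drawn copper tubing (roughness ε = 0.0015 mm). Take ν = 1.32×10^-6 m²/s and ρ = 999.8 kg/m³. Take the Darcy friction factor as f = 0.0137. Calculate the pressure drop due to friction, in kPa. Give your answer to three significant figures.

Δp ≈ 34.1 kPa

V = 4Q/(πD²) = 4·0.152/(π·0.373²) = 1.391 m/s
h_f = f(L/D)V²/(2g) = 0.01370·(960/0.373)·1.391²/(2·9.81) = 3.477 m
Δp = ρg·h_f = 999.8·9.81·3.477 = 34.11 kPa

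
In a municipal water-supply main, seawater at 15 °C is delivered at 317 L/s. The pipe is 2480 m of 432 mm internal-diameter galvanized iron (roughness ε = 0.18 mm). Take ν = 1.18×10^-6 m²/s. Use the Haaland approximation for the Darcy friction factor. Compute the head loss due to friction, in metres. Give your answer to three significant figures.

h_f ≈ 22.8 m

V = 4Q/(πD²) = 4·0.317/(π·0.432²) = 2.163 m/s
Re = VD/ν = 2.163·0.432/1.18×10^-6 = 7.92×10^5 → turbulent
ε/D = 0.18/432 = 4.17×10^-4
Haaland: f = 0.01669
h_f = f(L/D)V²/(2g) = 0.01669·(2480/0.432)·2.163²/(2·9.81) = 22.85 m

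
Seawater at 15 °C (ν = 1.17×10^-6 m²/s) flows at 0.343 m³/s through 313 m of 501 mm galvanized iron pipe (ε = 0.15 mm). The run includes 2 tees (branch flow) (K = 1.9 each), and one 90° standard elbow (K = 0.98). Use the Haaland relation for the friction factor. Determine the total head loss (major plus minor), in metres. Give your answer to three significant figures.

V = 4Q/(πD²) = 1.740 m/s; V²/2g = 0.1543 m
Re = 7.45×10^5, ε/D = 2.99×10^-4 → f = 0.01579 (Haaland)
Major: h_f = f(L/D)·V²/2g = 0.01579·624.8·0.1543 = 1.522 m
Minor: ΣK = 4.78; h_m = ΣK·V²/2g = 0.7375 m
Total H_L = 1.522 + 0.7375 = 2.260 m

H_L ≈ 2.26 m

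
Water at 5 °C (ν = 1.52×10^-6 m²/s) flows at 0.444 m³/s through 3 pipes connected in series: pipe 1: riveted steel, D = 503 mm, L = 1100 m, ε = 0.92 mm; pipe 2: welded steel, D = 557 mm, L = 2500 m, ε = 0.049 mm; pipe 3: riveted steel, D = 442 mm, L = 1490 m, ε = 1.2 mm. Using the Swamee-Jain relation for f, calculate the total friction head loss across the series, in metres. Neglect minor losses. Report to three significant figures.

H ≈ 60.4 m

Pipe 1: V = 2.234 m/s, Re = 7.39×10^5, ε/D = 0.00183, f = 0.02323, h_1 = f(L/D)V²/2g = 12.93 m
Pipe 2: V = 1.822 m/s, Re = 6.68×10^5, ε/D = 8.80×10^-5, f = 0.01386, h_2 = f(L/D)V²/2g = 10.53 m
Pipe 3: V = 2.894 m/s, Re = 8.41×10^5, ε/D = 0.00271, f = 0.02570, h_3 = f(L/D)V²/2g = 36.97 m
Series → Q common, losses add: H = Σh = 60.43 m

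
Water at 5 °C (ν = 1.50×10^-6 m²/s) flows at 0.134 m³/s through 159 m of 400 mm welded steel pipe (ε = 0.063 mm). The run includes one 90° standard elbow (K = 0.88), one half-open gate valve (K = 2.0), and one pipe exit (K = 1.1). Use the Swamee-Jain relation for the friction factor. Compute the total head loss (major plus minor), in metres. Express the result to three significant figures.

H_L ≈ 0.601 m

V = 4Q/(πD²) = 1.066 m/s; V²/2g = 0.05795 m
Re = 2.84×10^5, ε/D = 1.58×10^-4 → f = 0.01606 (Swamee-Jain)
Major: h_f = f(L/D)·V²/2g = 0.01606·397.5·0.05795 = 0.3700 m
Minor: ΣK = 3.98; h_m = ΣK·V²/2g = 0.2307 m
Total H_L = 0.3700 + 0.2307 = 0.6007 m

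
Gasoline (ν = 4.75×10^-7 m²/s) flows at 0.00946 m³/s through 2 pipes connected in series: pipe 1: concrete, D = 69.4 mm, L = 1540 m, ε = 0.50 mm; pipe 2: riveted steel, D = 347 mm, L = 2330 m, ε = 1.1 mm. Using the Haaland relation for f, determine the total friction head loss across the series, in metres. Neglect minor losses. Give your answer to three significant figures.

Pipe 1: V = 2.501 m/s, Re = 3.65×10^5, ε/D = 0.00720, f = 0.03428, h_1 = f(L/D)V²/2g = 242.5 m
Pipe 2: V = 0.1000 m/s, Re = 7.31×10^4, ε/D = 0.00317, f = 0.02815, h_2 = f(L/D)V²/2g = 0.09640 m
Series → Q common, losses add: H = Σh = 242.6 m

H ≈ 243 m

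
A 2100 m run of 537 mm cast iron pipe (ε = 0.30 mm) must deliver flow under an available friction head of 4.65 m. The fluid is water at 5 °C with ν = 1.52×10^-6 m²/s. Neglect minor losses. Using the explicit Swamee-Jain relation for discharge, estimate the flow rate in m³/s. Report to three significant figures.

Swamee-Jain (Type II): Q = -0.965·√(gD⁵h_f/L)·ln[ε/(3.7D) + √(3.17ν²L/(gD³h_f))]
√(gD⁵h_f/L) = √(9.81·0.537⁵·4.65/2100) = 0.03114
ε/(3.7D) = 1.51×10^-4; √(3.17ν²L/(gD³h_f)) = 4.67×10^-5
Q = -0.965·0.03114·ln(1.977×10^-4) = 0.2563 m³/s
Check: V = 1.13 m/s, Re = 4.00×10^5, f = 0.01834, h_f = 4.68 m ≈ 4.65 m ✓

Q ≈ 0.256 m³/s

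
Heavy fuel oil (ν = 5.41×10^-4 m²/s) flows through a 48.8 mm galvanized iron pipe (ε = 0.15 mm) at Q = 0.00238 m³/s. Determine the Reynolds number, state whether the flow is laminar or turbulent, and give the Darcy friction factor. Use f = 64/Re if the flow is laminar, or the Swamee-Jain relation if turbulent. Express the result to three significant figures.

V = 4Q/(πD²) = 1.272 m/s
Re = VD/ν = 1.272·0.0488/5.41×10^-4 = 115
Re < 2300 → laminar → f = 64/Re = 0.5576

Re ≈ 115; laminar; f = 64/Re ≈ 0.558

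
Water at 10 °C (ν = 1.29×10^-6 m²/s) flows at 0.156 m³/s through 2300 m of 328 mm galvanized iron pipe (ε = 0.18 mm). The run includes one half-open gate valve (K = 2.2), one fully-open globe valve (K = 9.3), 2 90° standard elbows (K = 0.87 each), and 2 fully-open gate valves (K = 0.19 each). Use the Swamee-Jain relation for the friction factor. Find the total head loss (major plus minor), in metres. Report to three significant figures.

V = 4Q/(πD²) = 1.846 m/s; V²/2g = 0.1737 m
Re = 4.69×10^5, ε/D = 5.49×10^-4 → f = 0.01813 (Swamee-Jain)
Major: h_f = f(L/D)·V²/2g = 0.01813·7012·0.1737 = 22.09 m
Minor: ΣK = 13.6; h_m = ΣK·V²/2g = 2.366 m
Total H_L = 22.09 + 2.366 = 24.45 m

H_L ≈ 24.5 m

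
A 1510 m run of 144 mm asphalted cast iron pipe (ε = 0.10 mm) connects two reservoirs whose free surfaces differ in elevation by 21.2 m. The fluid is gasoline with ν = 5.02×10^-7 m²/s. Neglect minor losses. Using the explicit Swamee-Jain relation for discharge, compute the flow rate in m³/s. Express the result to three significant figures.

Q ≈ 0.0236 m³/s

Swamee-Jain (Type II): Q = -0.965·√(gD⁵h_f/L)·ln[ε/(3.7D) + √(3.17ν²L/(gD³h_f))]
√(gD⁵h_f/L) = √(9.81·0.144⁵·21.2/1510) = 0.002920
ε/(3.7D) = 1.88×10^-4; √(3.17ν²L/(gD³h_f)) = 4.41×10^-5
Q = -0.965·0.002920·ln(2.318×10^-4) = 0.02359 m³/s
Check: V = 1.45 m/s, Re = 4.15×10^5, f = 0.01904, h_f = 21.3 m ≈ 21.2 m ✓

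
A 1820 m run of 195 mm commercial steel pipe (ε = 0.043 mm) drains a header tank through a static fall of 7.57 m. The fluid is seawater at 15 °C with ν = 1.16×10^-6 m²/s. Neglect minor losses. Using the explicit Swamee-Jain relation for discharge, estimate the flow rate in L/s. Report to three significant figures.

Q ≈ 28.3 L/s

Swamee-Jain (Type II): Q = -0.965·√(gD⁵h_f/L)·ln[ε/(3.7D) + √(3.17ν²L/(gD³h_f))]
√(gD⁵h_f/L) = √(9.81·0.195⁵·7.57/1820) = 0.003392
ε/(3.7D) = 5.96×10^-5; √(3.17ν²L/(gD³h_f)) = 1.19×10^-4
Q = -0.965·0.003392·ln(1.783×10^-4) = 0.02825 m³/s
Check: V = 0.946 m/s, Re = 1.59×10^5, f = 0.01781, h_f = 7.58 m ≈ 7.57 m ✓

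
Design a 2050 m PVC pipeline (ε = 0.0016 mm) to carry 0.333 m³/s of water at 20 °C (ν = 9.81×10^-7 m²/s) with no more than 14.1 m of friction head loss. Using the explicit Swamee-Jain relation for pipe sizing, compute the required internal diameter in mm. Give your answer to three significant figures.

Swamee-Jain (Type III): D = 0.66·[ε^1.25·(LQ²/(gh_f))^4.75 + ν·Q^9.4·(L/(gh_f))^5.2]^0.04
LQ²/(gh_f) = 1.643; L/(gh_f) = 14.82
Term 1 = ε^1.25·(…)^4.75 = 6.03×10^-7; Term 2 = ν·Q^9.4·(…)^5.2 = 3.90×10^-5
D = 0.66·(6.03×10^-7 + 3.90×10^-5)^0.04 = 0.4400 m = 440 mm
Check: V = 2.19 m/s, Re = 9.82×10^5, f = 0.01173, h_f = 13.4 m ≈ 14.1 m ✓

D ≈ 440 mm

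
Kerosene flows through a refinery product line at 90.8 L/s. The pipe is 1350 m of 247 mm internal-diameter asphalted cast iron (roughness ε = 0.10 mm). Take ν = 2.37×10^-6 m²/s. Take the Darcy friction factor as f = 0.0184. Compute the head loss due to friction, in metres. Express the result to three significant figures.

h_f ≈ 18.4 m

V = 4Q/(πD²) = 4·0.0908/(π·0.247²) = 1.895 m/s
h_f = f(L/D)V²/(2g) = 0.01840·(1350/0.247)·1.895²/(2·9.81) = 18.41 m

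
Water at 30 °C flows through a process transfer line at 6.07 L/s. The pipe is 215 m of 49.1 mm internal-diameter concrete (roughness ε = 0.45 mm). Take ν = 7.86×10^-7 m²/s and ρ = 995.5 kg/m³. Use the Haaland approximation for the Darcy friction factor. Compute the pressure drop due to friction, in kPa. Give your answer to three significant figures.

Δp ≈ 833 kPa

V = 4Q/(πD²) = 4·0.00607/(π·0.0491²) = 3.206 m/s
Re = VD/ν = 3.206·0.0491/7.86×10^-7 = 2.00×10^5 → turbulent
ε/D = 0.45/49.1 = 0.00916
Haaland: f = 0.03718
h_f = f(L/D)V²/(2g) = 0.03718·(215/0.0491)·3.206²/(2·9.81) = 85.28 m
Δp = ρg·h_f = 995.5·9.81·85.28 = 832.8 kPa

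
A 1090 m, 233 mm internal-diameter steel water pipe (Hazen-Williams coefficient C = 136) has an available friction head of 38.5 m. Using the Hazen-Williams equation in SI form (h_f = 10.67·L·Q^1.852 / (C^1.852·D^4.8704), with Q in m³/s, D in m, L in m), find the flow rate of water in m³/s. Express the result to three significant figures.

Rearranging: Q = [h_f·C^1.852·D^4.8704 / (10.67·L)]^(1/1.852)
Q = [38.5·136^1.852·0.233^4.8704 / (10.67·1090)]^0.540 = 0.1351 m³/s

Q ≈ 0.135 m³/s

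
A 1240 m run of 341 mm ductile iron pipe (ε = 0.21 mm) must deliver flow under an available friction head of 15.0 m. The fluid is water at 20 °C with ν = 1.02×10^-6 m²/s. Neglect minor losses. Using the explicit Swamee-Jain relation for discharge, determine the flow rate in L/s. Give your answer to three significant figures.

Swamee-Jain (Type II): Q = -0.965·√(gD⁵h_f/L)·ln[ε/(3.7D) + √(3.17ν²L/(gD³h_f))]
√(gD⁵h_f/L) = √(9.81·0.341⁵·15.0/1240) = 0.02339
ε/(3.7D) = 1.66×10^-4; √(3.17ν²L/(gD³h_f)) = 2.65×10^-5
Q = -0.965·0.02339·ln(1.929×10^-4) = 0.1931 m³/s
Check: V = 2.11 m/s, Re = 7.07×10^5, f = 0.01822, h_f = 15.1 m ≈ 15.0 m ✓

Q ≈ 193 L/s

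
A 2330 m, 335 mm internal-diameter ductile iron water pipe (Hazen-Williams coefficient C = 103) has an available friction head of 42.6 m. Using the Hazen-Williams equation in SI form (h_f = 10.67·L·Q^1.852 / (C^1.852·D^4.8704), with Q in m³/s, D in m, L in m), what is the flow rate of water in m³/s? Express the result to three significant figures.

Rearranging: Q = [h_f·C^1.852·D^4.8704 / (10.67·L)]^(1/1.852)
Q = [42.6·103^1.852·0.335^4.8704 / (10.67·2330)]^0.540 = 0.1863 m³/s

Q ≈ 0.186 m³/s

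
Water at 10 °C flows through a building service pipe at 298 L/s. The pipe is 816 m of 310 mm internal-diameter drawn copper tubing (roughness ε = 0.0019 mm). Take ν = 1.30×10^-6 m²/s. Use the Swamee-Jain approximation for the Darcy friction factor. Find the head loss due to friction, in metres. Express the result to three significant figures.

V = 4Q/(πD²) = 4·0.298/(π·0.310²) = 3.948 m/s
Re = VD/ν = 3.948·0.310/1.30×10^-6 = 9.42×10^5 → turbulent
ε/D = 0.0019/310 = 6.13×10^-6
Swamee-Jain: f = 0.01187
h_f = f(L/D)V²/(2g) = 0.01187·(816/0.310)·3.948²/(2·9.81) = 24.83 m

h_f ≈ 24.8 m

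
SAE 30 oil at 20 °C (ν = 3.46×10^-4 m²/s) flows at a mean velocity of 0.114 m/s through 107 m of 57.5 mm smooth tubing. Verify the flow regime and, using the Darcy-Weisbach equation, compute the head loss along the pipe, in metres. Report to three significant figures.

h_f ≈ 4.16 m

Re = VD/ν = 0.114·0.05750/3.46×10^-4 = 18.9 → laminar (Re < 2300)
f = 64/Re = 3.378
h_f = f(L/D)V²/(2g) = 3.378·(107/0.05750)·0.114²/(2·9.81) = 4.164 m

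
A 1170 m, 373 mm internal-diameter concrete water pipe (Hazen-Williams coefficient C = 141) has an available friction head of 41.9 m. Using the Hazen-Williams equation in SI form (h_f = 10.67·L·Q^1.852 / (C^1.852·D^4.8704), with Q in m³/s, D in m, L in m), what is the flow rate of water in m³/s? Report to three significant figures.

Q ≈ 0.486 m³/s

Rearranging: Q = [h_f·C^1.852·D^4.8704 / (10.67·L)]^(1/1.852)
Q = [41.9·141^1.852·0.373^4.8704 / (10.67·1170)]^0.540 = 0.4864 m³/s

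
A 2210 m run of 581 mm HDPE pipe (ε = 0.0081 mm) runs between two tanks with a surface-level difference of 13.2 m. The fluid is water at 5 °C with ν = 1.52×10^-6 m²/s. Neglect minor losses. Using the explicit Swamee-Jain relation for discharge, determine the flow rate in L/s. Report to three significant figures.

Swamee-Jain (Type II): Q = -0.965·√(gD⁵h_f/L)·ln[ε/(3.7D) + √(3.17ν²L/(gD³h_f))]
√(gD⁵h_f/L) = √(9.81·0.581⁵·13.2/2210) = 0.06228
ε/(3.7D) = 3.77×10^-6; √(3.17ν²L/(gD³h_f)) = 2.52×10^-5
Q = -0.965·0.06228·ln(2.901×10^-5) = 0.6279 m³/s
Check: V = 2.37 m/s, Re = 9.05×10^5, f = 0.01212, h_f = 13.2 m ≈ 13.2 m ✓

Q ≈ 628 L/s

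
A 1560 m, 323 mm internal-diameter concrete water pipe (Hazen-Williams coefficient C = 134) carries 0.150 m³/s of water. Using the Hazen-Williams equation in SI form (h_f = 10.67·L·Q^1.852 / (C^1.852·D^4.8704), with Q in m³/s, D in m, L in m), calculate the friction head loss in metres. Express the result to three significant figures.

h_f = 10.67·1560·0.150^1.852 / (134^1.852·0.323^4.8704) = 14.01 m

h_f ≈ 14.0 m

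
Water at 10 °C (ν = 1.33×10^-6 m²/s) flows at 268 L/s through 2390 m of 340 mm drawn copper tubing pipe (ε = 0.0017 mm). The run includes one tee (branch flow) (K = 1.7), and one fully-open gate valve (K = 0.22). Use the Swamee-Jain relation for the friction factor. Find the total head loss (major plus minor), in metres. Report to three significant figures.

H_L ≈ 39.2 m

V = 4Q/(πD²) = 2.952 m/s; V²/2g = 0.4441 m
Re = 7.55×10^5, ε/D = 5.00×10^-6 → f = 0.01228 (Swamee-Jain)
Major: h_f = f(L/D)·V²/2g = 0.01228·7029·0.4441 = 38.34 m
Minor: ΣK = 1.92; h_m = ΣK·V²/2g = 0.8527 m
Total H_L = 38.34 + 0.8527 = 39.20 m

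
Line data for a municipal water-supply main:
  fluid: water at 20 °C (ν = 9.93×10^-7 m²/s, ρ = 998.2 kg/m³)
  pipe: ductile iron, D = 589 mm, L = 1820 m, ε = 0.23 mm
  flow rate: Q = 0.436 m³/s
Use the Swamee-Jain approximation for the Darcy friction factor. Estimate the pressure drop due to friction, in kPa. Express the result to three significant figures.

V = 4Q/(πD²) = 4·0.436/(π·0.589²) = 1.600 m/s
Re = VD/ν = 1.600·0.589/9.93×10^-7 = 9.49×10^5 → turbulent
ε/D = 0.23/589 = 3.90×10^-4
Swamee-Jain: f = 0.01654
h_f = f(L/D)V²/(2g) = 0.01654·(1820/0.589)·1.600²/(2·9.81) = 6.670 m
Δp = ρg·h_f = 998.2·9.81·6.670 = 65.32 kPa

Δp ≈ 65.3 kPa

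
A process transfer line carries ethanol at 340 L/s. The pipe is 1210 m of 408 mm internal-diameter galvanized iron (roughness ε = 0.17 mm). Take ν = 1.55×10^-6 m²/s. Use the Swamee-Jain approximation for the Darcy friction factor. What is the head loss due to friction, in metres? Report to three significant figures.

h_f ≈ 17.3 m

V = 4Q/(πD²) = 4·0.340/(π·0.408²) = 2.601 m/s
Re = VD/ν = 2.601·0.408/1.55×10^-6 = 6.85×10^5 → turbulent
ε/D = 0.17/408 = 4.17×10^-4
Swamee-Jain: f = 0.01696
h_f = f(L/D)V²/(2g) = 0.01696·(1210/0.408)·2.601²/(2·9.81) = 17.34 m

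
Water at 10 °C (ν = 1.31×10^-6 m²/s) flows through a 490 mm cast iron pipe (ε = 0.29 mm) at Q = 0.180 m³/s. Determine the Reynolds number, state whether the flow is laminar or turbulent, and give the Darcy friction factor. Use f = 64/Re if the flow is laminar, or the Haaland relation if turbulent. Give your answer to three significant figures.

V = 4Q/(πD²) = 0.9545 m/s
Re = VD/ν = 0.9545·0.490/1.31×10^-6 = 3.57×10^5
Re > 4000 → turbulent; ε/D = 5.92×10^-4
Haaland: f = 0.01841

Re ≈ 3.57×10^5; turbulent; f ≈ 0.0184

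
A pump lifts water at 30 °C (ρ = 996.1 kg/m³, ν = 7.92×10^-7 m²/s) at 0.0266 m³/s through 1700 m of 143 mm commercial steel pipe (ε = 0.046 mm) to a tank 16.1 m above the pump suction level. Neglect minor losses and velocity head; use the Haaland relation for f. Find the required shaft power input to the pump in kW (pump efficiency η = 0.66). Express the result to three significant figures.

V = 4Q/(πD²) = 1.656 m/s; Re = 2.99×10^5; ε/D = 3.22×10^-4; f = 0.01696
h_f = f(L/D)V²/2g = 28.18 m
Total head H = z + h_f = 16.1 + 28.18 = 44.28 m
P_hyd = ρgQH = 996.1·9.81·0.0266·44.28 = 11.51 kW
P_shaft = P_hyd/η = 11.51/0.66 = 17.44 kW

P_shaft ≈ 17.4 kW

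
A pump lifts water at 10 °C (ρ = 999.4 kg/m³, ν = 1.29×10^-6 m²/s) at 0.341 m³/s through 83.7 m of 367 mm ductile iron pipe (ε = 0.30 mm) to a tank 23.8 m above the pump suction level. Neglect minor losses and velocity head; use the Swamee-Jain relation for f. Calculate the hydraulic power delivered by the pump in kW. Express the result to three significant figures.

V = 4Q/(πD²) = 3.224 m/s; Re = 9.17×10^5; ε/D = 8.17×10^-4; f = 0.01919
h_f = f(L/D)V²/2g = 2.317 m
Total head H = z + h_f = 23.8 + 2.317 = 26.12 m
P_hyd = ρgQH = 999.4·9.81·0.341·26.12 = 87.32 kW

P_hyd ≈ 87.3 kW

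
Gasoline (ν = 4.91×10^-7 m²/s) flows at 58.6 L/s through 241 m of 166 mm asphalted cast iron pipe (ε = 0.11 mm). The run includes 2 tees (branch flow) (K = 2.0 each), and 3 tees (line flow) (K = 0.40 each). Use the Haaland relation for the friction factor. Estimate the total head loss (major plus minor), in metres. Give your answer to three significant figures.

V = 4Q/(πD²) = 2.708 m/s; V²/2g = 0.3737 m
Re = 9.15×10^5, ε/D = 6.63×10^-4 → f = 0.01823 (Haaland)
Major: h_f = f(L/D)·V²/2g = 0.01823·1452·0.3737 = 9.892 m
Minor: ΣK = 5.20; h_m = ΣK·V²/2g = 1.943 m
Total H_L = 9.892 + 1.943 = 11.83 m

H_L ≈ 11.8 m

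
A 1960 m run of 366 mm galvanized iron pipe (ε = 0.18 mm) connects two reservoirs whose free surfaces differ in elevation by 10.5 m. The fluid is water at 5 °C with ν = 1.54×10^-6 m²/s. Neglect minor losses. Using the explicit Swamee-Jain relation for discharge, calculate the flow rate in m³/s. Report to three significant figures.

Swamee-Jain (Type II): Q = -0.965·√(gD⁵h_f/L)·ln[ε/(3.7D) + √(3.17ν²L/(gD³h_f))]
√(gD⁵h_f/L) = √(9.81·0.366⁵·10.5/1960) = 0.01858
ε/(3.7D) = 1.33×10^-4; √(3.17ν²L/(gD³h_f)) = 5.40×10^-5
Q = -0.965·0.01858·ln(1.869×10^-4) = 0.1539 m³/s
Check: V = 1.46 m/s, Re = 3.48×10^5, f = 0.01810, h_f = 10.6 m ≈ 10.5 m ✓

Q ≈ 0.154 m³/s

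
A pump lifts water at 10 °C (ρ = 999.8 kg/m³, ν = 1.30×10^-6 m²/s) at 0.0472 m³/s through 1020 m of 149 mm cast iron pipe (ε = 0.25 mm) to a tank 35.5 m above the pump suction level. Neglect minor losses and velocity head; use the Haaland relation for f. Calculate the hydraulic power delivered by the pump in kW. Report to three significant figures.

V = 4Q/(πD²) = 2.707 m/s; Re = 3.10×10^5; ε/D = 0.00168; f = 0.02299
h_f = f(L/D)V²/2g = 58.77 m
Total head H = z + h_f = 35.5 + 58.77 = 94.27 m
P_hyd = ρgQH = 999.8·9.81·0.0472·94.27 = 43.64 kW

P_hyd ≈ 43.6 kW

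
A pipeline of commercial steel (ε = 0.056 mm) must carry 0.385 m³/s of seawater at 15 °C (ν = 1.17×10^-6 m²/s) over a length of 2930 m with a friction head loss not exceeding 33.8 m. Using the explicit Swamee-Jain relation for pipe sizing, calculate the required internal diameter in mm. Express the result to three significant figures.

Swamee-Jain (Type III): D = 0.66·[ε^1.25·(LQ²/(gh_f))^4.75 + ν·Q^9.4·(L/(gh_f))^5.2]^0.04
LQ²/(gh_f) = 1.310; L/(gh_f) = 8.837
Term 1 = ε^1.25·(…)^4.75 = 1.75×10^-5; Term 2 = ν·Q^9.4·(…)^5.2 = 1.24×10^-5
D = 0.66·(1.75×10^-5 + 1.24×10^-5)^0.04 = 0.4350 m = 435 mm
Check: V = 2.59 m/s, Re = 9.63×10^5, f = 0.01395, h_f = 32.1 m ≈ 33.8 m ✓

D ≈ 435 mm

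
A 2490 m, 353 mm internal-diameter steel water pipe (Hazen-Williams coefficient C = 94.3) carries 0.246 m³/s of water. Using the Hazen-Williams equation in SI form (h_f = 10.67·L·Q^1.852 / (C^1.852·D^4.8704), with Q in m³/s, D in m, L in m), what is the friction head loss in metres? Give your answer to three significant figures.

h_f ≈ 69.5 m

h_f = 10.67·2490·0.246^1.852 / (94.3^1.852·0.353^4.8704) = 69.52 m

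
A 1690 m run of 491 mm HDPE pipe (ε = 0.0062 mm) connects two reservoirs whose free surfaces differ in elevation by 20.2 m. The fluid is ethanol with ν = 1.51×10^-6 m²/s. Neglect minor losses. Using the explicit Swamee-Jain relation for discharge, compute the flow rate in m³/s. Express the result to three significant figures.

Q ≈ 0.589 m³/s

Swamee-Jain (Type II): Q = -0.965·√(gD⁵h_f/L)·ln[ε/(3.7D) + √(3.17ν²L/(gD³h_f))]
√(gD⁵h_f/L) = √(9.81·0.491⁵·20.2/1690) = 0.05785
ε/(3.7D) = 3.41×10^-6; √(3.17ν²L/(gD³h_f)) = 2.28×10^-5
Q = -0.965·0.05785·ln(2.623×10^-5) = 0.5888 m³/s
Check: V = 3.11 m/s, Re = 1.01×10^6, f = 0.01190, h_f = 20.2 m ≈ 20.2 m ✓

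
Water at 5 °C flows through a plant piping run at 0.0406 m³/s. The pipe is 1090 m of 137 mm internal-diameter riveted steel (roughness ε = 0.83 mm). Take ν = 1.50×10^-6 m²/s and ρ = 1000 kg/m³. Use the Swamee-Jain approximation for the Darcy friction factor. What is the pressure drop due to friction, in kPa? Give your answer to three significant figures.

V = 4Q/(πD²) = 4·0.0406/(π·0.137²) = 2.754 m/s
Re = VD/ν = 2.754·0.137/1.50×10^-6 = 2.52×10^5 → turbulent
ε/D = 0.83/137 = 0.00606
Swamee-Jain: f = 0.03269
h_f = f(L/D)V²/(2g) = 0.03269·(1090/0.137)·2.754²/(2·9.81) = 100.6 m
Δp = ρg·h_f = 1000·9.81·100.6 = 986.5 kPa

Δp ≈ 987 kPa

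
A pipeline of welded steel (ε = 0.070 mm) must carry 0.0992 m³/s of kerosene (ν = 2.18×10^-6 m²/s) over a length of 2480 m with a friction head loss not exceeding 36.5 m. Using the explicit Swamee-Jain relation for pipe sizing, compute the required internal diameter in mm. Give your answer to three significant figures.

D ≈ 253 mm

Swamee-Jain (Type III): D = 0.66·[ε^1.25·(LQ²/(gh_f))^4.75 + ν·Q^9.4·(L/(gh_f))^5.2]^0.04
LQ²/(gh_f) = 0.06816; L/(gh_f) = 6.926
Term 1 = ε^1.25·(…)^4.75 = 1.84×10^-11; Term 2 = ν·Q^9.4·(…)^5.2 = 1.89×10^-11
D = 0.66·(1.84×10^-11 + 1.89×10^-11)^0.04 = 0.2526 m = 253 mm
Check: V = 1.98 m/s, Re = 2.29×10^5, f = 0.01737, h_f = 34.1 m ≈ 36.5 m ✓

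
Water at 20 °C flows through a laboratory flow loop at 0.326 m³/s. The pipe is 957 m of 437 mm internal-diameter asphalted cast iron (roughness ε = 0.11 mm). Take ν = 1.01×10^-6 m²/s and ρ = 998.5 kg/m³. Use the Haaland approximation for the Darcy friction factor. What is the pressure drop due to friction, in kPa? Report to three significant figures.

Δp ≈ 78.4 kPa

V = 4Q/(πD²) = 4·0.326/(π·0.437²) = 2.174 m/s
Re = VD/ν = 2.174·0.437/1.01×10^-6 = 9.40×10^5 → turbulent
ε/D = 0.11/437 = 2.52×10^-4
Haaland: f = 0.01518
h_f = f(L/D)V²/(2g) = 0.01518·(957/0.437)·2.174²/(2·9.81) = 8.007 m
Δp = ρg·h_f = 998.5·9.81·8.007 = 78.43 kPa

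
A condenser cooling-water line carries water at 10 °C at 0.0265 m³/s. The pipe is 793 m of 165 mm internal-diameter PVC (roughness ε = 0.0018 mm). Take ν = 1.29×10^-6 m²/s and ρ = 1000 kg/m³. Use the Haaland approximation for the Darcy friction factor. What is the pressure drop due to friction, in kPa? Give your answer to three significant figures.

V = 4Q/(πD²) = 4·0.0265/(π·0.165²) = 1.239 m/s
Re = VD/ν = 1.239·0.165/1.29×10^-6 = 1.59×10^5 → turbulent
ε/D = 0.0018/165 = 1.09×10^-5
Haaland: f = 0.01628
h_f = f(L/D)V²/(2g) = 0.01628·(793/0.165)·1.239²/(2·9.81) = 6.125 m
Δp = ρg·h_f = 1000·9.81·6.125 = 60.09 kPa

Δp ≈ 60.1 kPa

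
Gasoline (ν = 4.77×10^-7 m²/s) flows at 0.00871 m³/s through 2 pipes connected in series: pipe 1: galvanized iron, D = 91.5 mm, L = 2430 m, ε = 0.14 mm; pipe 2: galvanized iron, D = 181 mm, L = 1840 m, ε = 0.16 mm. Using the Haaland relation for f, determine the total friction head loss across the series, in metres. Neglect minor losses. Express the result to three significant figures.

H ≈ 55.0 m

Pipe 1: V = 1.325 m/s, Re = 2.54×10^5, ε/D = 0.00153, f = 0.02263, h_1 = f(L/D)V²/2g = 53.74 m
Pipe 2: V = 0.3385 m/s, Re = 1.28×10^5, ε/D = 8.84×10^-4, f = 0.02108, h_2 = f(L/D)V²/2g = 1.252 m
Series → Q common, losses add: H = Σh = 54.99 m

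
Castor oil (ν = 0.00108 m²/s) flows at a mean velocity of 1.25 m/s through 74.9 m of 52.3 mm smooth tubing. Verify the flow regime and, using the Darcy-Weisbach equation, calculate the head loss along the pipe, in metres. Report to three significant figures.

h_f ≈ 121 m

Re = VD/ν = 1.25·0.05230/0.00108 = 60.5 → laminar (Re < 2300)
f = 64/Re = 1.057
h_f = f(L/D)V²/(2g) = 1.057·(74.9/0.05230)·1.25²/(2·9.81) = 120.6 m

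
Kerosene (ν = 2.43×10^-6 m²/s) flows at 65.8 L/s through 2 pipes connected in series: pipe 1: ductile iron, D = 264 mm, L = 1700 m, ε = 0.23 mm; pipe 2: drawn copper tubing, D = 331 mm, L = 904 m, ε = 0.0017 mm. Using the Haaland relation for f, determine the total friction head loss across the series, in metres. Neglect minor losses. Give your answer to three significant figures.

Pipe 1: V = 1.202 m/s, Re = 1.31×10^5, ε/D = 8.71×10^-4, f = 0.02100, h_1 = f(L/D)V²/2g = 9.961 m
Pipe 2: V = 0.7647 m/s, Re = 1.04×10^5, ε/D = 5.14×10^-6, f = 0.01769, h_2 = f(L/D)V²/2g = 1.440 m
Series → Q common, losses add: H = Σh = 11.40 m

H ≈ 11.4 m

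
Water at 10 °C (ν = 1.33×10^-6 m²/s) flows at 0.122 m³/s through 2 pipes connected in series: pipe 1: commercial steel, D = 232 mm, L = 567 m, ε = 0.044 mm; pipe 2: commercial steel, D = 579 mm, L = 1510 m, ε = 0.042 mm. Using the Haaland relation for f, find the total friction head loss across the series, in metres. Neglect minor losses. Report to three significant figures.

H ≈ 16.2 m

Pipe 1: V = 2.886 m/s, Re = 5.03×10^5, ε/D = 1.90×10^-4, f = 0.01518, h_1 = f(L/D)V²/2g = 15.75 m
Pipe 2: V = 0.4634 m/s, Re = 2.02×10^5, ε/D = 7.25×10^-5, f = 0.01597, h_2 = f(L/D)V²/2g = 0.4557 m
Series → Q common, losses add: H = Σh = 16.21 m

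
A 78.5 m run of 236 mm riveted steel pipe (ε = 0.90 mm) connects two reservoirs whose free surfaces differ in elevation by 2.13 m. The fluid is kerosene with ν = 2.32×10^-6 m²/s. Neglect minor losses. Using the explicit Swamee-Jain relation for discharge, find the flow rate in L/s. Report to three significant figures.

Q ≈ 91.8 L/s

Swamee-Jain (Type II): Q = -0.965·√(gD⁵h_f/L)·ln[ε/(3.7D) + √(3.17ν²L/(gD³h_f))]
√(gD⁵h_f/L) = √(9.81·0.236⁵·2.13/78.5) = 0.01396
ε/(3.7D) = 0.00103; √(3.17ν²L/(gD³h_f)) = 6.98×10^-5
Q = -0.965·0.01396·ln(0.001101) = 0.09176 m³/s
Check: V = 2.10 m/s, Re = 2.13×10^5, f = 0.02873, h_f = 2.14 m ≈ 2.13 m ✓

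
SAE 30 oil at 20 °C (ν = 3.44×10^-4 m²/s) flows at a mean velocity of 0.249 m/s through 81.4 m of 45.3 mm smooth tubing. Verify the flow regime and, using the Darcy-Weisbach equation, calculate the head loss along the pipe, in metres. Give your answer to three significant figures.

h_f ≈ 11.1 m

Re = VD/ν = 0.249·0.04530/3.44×10^-4 = 32.8 → laminar (Re < 2300)
f = 64/Re = 1.952
h_f = f(L/D)V²/(2g) = 1.952·(81.4/0.04530)·0.249²/(2·9.81) = 11.08 m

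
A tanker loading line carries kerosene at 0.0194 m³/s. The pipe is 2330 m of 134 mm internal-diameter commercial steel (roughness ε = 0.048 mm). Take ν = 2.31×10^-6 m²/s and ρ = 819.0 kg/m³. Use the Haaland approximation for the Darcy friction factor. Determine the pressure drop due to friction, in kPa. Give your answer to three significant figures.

Δp ≈ 271 kPa

V = 4Q/(πD²) = 4·0.0194/(π·0.134²) = 1.376 m/s
Re = VD/ν = 1.376·0.134/2.31×10^-6 = 7.98×10^4 → turbulent
ε/D = 0.048/134 = 3.58×10^-4
Haaland: f = 0.02013
h_f = f(L/D)V²/(2g) = 0.02013·(2330/0.134)·1.376²/(2·9.81) = 33.76 m
Δp = ρg·h_f = 819.0·9.81·33.76 = 271.3 kPa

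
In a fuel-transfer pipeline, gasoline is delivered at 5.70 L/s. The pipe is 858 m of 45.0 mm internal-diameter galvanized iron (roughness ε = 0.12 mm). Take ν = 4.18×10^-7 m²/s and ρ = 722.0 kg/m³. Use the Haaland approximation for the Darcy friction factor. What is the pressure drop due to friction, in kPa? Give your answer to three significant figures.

Δp ≈ 2270 kPa

V = 4Q/(πD²) = 4·0.00570/(π·0.0450²) = 3.584 m/s
Re = VD/ν = 3.584·0.0450/4.18×10^-7 = 3.86×10^5 → turbulent
ε/D = 0.12/45.0 = 0.00267
Haaland: f = 0.02571
h_f = f(L/D)V²/(2g) = 0.02571·(858/0.0450)·3.584²/(2·9.81) = 321.0 m
Δp = ρg·h_f = 722.0·9.81·321.0 = 2273 kPa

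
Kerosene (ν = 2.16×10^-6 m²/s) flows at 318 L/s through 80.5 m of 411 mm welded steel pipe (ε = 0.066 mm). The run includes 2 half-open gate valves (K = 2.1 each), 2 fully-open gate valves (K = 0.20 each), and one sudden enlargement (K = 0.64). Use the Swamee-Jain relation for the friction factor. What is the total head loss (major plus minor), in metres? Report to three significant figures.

V = 4Q/(πD²) = 2.397 m/s; V²/2g = 0.2928 m
Re = 4.56×10^5, ε/D = 1.61×10^-4 → f = 0.01526 (Swamee-Jain)
Major: h_f = f(L/D)·V²/2g = 0.01526·195.9·0.2928 = 0.8754 m
Minor: ΣK = 5.24; h_m = ΣK·V²/2g = 1.534 m
Total H_L = 0.8754 + 1.534 = 2.410 m

H_L ≈ 2.41 m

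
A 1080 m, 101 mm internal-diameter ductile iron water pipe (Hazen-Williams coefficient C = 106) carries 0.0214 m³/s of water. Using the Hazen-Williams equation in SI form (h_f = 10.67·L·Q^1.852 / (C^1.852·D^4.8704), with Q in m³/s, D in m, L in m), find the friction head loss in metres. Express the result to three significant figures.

h_f = 10.67·1080·0.0214^1.852 / (106^1.852·0.101^4.8704) = 117.0 m

h_f ≈ 117 m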